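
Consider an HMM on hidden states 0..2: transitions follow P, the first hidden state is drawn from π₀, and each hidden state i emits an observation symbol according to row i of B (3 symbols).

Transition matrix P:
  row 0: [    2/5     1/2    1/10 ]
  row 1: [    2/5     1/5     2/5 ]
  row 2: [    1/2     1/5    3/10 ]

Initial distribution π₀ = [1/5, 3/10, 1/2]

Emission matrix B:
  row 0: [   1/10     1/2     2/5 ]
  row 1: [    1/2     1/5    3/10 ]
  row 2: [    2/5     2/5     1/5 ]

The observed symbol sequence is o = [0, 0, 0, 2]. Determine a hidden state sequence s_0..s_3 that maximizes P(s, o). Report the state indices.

t=0: δ = [2.000e-02, 1.500e-01, 2.000e-01]  (obs o_0=0)
t=1: δ = [1.000e-02, 2.000e-02, 2.400e-02]  ψ = [2, 2, 1]  (obs o_1=0)
t=2: δ = [1.200e-03, 2.500e-03, 3.200e-03]  ψ = [2, 0, 1]  (obs o_2=0)
t=3: δ = [6.400e-04, 1.920e-04, 2.000e-04]  ψ = [2, 2, 1]  (obs o_3=2)
backtrack: best end state = 0; path = [2, 1, 2, 0]

path = [2, 1, 2, 0]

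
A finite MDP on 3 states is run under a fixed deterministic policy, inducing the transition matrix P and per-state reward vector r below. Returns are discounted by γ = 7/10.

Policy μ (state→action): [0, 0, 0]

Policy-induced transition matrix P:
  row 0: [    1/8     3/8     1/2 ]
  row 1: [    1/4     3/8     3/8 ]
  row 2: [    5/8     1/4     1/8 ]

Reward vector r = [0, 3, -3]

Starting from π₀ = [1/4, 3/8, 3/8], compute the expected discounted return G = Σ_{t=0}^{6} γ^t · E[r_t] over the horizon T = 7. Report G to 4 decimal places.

t=0: π = [0.2500, 0.3750, 0.3750], E[r] = 0.0000, γ^t·E[r] = 0.000000, running G = 0.000000
t=1: π = [0.3594, 0.3281, 0.3125], E[r] = 0.0469, γ^t·E[r] = 0.032813, running G = 0.032813
t=2: π = [0.3223, 0.3359, 0.3418], E[r] = -0.0176, γ^t·E[r] = -0.008613, running G = 0.024199
t=3: π = [0.3379, 0.3323, 0.3298], E[r] = 0.0073, γ^t·E[r] = 0.002512, running G = 0.026711
t=4: π = [0.3315, 0.3338, 0.3348], E[r] = -0.0030, γ^t·E[r] = -0.000725, running G = 0.025986
t=5: π = [0.3341, 0.3332, 0.3327], E[r] = 0.0012, γ^t·E[r] = 0.000210, running G = 0.026196
t=6: π = [0.3330, 0.3334, 0.3336], E[r] = -0.0005, γ^t·E[r] = -0.000061, running G = 0.026135

G = 0.0261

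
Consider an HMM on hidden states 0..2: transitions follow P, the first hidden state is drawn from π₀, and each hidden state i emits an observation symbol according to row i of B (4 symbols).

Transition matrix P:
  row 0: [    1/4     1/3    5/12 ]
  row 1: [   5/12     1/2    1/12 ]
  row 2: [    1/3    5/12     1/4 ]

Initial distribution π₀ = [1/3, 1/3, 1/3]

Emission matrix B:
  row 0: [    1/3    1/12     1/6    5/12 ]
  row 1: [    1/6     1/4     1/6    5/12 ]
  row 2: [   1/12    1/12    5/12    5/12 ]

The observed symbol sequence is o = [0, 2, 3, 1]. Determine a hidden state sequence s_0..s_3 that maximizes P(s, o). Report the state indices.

t=0: δ = [1.111e-01, 5.556e-02, 2.778e-02]  (obs o_0=0)
t=1: δ = [4.630e-03, 6.173e-03, 1.929e-02]  ψ = [0, 0, 0]  (obs o_1=2)
t=2: δ = [2.679e-03, 3.349e-03, 2.009e-03]  ψ = [2, 2, 2]  (obs o_2=3)
t=3: δ = [1.163e-04, 4.186e-04, 9.303e-05]  ψ = [1, 1, 0]  (obs o_3=1)
backtrack: best end state = 1; path = [0, 2, 1, 1]

path = [0, 2, 1, 1]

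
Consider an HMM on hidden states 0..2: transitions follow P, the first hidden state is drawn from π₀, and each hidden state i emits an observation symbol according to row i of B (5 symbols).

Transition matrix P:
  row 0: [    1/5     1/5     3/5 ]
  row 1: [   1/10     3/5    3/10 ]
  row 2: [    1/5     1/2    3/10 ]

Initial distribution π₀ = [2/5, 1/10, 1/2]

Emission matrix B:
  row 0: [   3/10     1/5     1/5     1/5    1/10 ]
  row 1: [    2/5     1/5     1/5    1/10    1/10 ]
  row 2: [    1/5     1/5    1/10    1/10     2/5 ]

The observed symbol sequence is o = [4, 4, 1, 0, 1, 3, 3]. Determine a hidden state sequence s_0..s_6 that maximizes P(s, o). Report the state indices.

path = [2, 2, 1, 1, 1, 1, 1]

t=0: δ = [4.000e-02, 1.000e-02, 2.000e-01]  (obs o_0=4)
t=1: δ = [4.000e-03, 1.000e-02, 2.400e-02]  ψ = [2, 2, 2]  (obs o_1=4)
t=2: δ = [9.600e-04, 2.400e-03, 1.440e-03]  ψ = [2, 2, 2]  (obs o_2=1)
t=3: δ = [8.640e-05, 5.760e-04, 1.440e-04]  ψ = [2, 1, 1]  (obs o_3=0)
t=4: δ = [1.152e-05, 6.912e-05, 3.456e-05]  ψ = [1, 1, 1]  (obs o_4=1)
t=5: δ = [1.382e-06, 4.147e-06, 2.074e-06]  ψ = [1, 1, 1]  (obs o_5=3)
t=6: δ = [8.294e-08, 2.488e-07, 1.244e-07]  ψ = [1, 1, 1]  (obs o_6=3)
backtrack: best end state = 1; path = [2, 2, 1, 1, 1, 1, 1]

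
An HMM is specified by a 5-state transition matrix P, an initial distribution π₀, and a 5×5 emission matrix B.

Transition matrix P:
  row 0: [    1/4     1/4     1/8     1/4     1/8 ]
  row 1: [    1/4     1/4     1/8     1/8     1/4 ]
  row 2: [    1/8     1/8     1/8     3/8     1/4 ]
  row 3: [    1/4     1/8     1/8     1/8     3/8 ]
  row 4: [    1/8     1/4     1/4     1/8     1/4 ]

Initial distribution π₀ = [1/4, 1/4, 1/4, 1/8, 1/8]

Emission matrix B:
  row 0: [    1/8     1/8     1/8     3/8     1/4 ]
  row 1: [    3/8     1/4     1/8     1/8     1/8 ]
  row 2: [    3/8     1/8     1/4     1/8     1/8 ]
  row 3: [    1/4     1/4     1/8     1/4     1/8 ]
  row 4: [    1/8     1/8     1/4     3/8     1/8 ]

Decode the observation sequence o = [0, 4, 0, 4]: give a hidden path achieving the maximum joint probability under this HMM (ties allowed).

t=0: δ = [3.125e-02, 9.375e-02, 9.375e-02, 3.125e-02, 1.562e-02]  (obs o_0=0)
t=1: δ = [5.859e-03, 2.930e-03, 1.465e-03, 4.395e-03, 2.930e-03]  ψ = [1, 1, 1, 2, 1]  (obs o_1=4)
t=2: δ = [1.831e-04, 5.493e-04, 2.747e-04, 3.662e-04, 2.060e-04]  ψ = [0, 0, 0, 0, 3]  (obs o_2=0)
t=3: δ = [3.433e-05, 1.717e-05, 8.583e-06, 1.287e-05, 1.717e-05]  ψ = [1, 1, 1, 2, 1]  (obs o_3=4)
backtrack: best end state = 0; path = [1, 0, 1, 0]

path = [1, 0, 1, 0]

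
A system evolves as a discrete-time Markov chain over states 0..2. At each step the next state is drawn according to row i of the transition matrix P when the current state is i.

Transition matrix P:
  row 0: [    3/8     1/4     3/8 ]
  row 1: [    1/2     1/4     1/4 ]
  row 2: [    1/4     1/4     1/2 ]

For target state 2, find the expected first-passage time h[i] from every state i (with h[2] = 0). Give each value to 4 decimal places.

First-step conditioning: h[2] = 0; for i ≠ 2, h[i] = 1 + Σ_k P[i][k]·h[k].
  h[0] = 1 + 3/8·h[0] + 1/4·h[1]
  h[1] = 1 + 1/2·h[0] + 1/4·h[1]
Solving the 2×2 linear system over states ≠ 2 gives exactly h = [32/11, 36/11, 0] (h[2] = 0 is the target).

h = [2.9091, 3.2727, 0.0000]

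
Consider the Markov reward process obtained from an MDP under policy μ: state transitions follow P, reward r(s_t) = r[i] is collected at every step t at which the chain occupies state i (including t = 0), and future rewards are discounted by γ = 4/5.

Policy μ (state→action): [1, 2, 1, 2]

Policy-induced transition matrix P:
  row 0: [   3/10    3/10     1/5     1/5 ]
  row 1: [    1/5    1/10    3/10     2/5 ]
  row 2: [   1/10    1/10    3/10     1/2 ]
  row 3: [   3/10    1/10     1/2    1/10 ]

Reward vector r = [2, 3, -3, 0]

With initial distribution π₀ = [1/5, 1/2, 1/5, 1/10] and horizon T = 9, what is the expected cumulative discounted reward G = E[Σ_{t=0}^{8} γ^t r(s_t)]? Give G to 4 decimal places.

t=0: π = [0.2000, 0.5000, 0.2000, 0.1000], E[r] = 1.3000, γ^t·E[r] = 1.300000, running G = 1.300000
t=1: π = [0.2100, 0.1400, 0.3000, 0.3500], E[r] = -0.0600, γ^t·E[r] = -0.048000, running G = 1.252000
t=2: π = [0.2260, 0.1420, 0.3490, 0.2830], E[r] = -0.1690, γ^t·E[r] = -0.108160, running G = 1.143840
t=3: π = [0.2160, 0.1452, 0.3340, 0.3048], E[r] = -0.1344, γ^t·E[r] = -0.068813, running G = 1.075027
t=4: π = [0.2187, 0.1432, 0.3394, 0.2988], E[r] = -0.1511, γ^t·E[r] = -0.061899, running G = 1.013128
t=5: π = [0.2178, 0.1437, 0.3379, 0.3006], E[r] = -0.1468, γ^t·E[r] = -0.048113, running G = 0.965016
t=6: π = [0.2180, 0.1436, 0.3383, 0.3001], E[r] = -0.1482, γ^t·E[r] = -0.038854, running G = 0.926162
t=7: π = [0.2180, 0.1436, 0.3382, 0.3002], E[r] = -0.1478, γ^t·E[r] = -0.031003, running G = 0.895159
t=8: π = [0.2180, 0.1436, 0.3382, 0.3002], E[r] = -0.1479, γ^t·E[r] = -0.024822, running G = 0.870337

G = 0.8703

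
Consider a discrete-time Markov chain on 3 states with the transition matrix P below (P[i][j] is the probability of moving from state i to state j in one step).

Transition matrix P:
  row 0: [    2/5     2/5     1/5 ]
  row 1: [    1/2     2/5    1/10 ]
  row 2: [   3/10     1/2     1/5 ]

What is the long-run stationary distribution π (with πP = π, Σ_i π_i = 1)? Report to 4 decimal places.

π = [0.4257, 0.4158, 0.1584]

Balance equations π_j = Σ_i π_i·P[i][j]:
  π_0 = 2/5·π_0 + 1/2·π_1 + 3/10·π_2
  π_1 = 2/5·π_0 + 2/5·π_1 + 1/2·π_2
  normalize: π_0 + π_1 + π_2 = 1
Solving the linear system gives exactly π = [43/101, 42/101, 16/101].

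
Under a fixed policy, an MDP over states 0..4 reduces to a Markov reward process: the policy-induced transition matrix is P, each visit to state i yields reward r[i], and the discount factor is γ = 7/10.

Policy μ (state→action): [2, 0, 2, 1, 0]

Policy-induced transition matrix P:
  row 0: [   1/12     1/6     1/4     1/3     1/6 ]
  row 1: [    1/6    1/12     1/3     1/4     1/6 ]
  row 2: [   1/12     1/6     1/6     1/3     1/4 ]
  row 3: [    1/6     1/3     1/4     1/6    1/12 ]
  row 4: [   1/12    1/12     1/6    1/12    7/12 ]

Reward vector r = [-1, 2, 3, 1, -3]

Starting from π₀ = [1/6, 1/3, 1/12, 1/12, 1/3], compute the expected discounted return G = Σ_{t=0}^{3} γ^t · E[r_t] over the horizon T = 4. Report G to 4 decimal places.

t=0: π = [0.1667, 0.3333, 0.0833, 0.0833, 0.3333], E[r] = -0.1667, γ^t·E[r] = -0.166667, running G = -0.166667
t=1: π = [0.1181, 0.1250, 0.2431, 0.2083, 0.3056], E[r] = 0.1528, γ^t·E[r] = 0.106944, running G = -0.059722
t=2: π = [0.1111, 0.1655, 0.2147, 0.2118, 0.2969], E[r] = 0.1852, γ^t·E[r] = 0.090741, running G = 0.031019
t=3: π = [0.1148, 0.1634, 0.2212, 0.2100, 0.2906], E[r] = 0.2138, γ^t·E[r] = 0.073327, running G = 0.104346

G = 0.1043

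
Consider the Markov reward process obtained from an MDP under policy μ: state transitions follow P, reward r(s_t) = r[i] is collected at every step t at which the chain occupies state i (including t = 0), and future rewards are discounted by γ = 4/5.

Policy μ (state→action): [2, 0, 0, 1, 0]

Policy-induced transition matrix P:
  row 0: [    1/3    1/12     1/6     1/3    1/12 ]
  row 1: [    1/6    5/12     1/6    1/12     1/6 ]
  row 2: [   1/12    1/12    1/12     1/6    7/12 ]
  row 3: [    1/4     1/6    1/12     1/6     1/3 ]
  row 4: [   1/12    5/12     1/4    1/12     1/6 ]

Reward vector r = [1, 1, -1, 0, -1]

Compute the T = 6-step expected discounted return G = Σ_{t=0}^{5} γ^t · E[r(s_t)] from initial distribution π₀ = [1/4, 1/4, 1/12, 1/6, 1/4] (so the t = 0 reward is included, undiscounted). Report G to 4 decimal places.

G = 0.2989

t=0: π = [0.2500, 0.2500, 0.0833, 0.1667, 0.2500], E[r] = 0.1667, γ^t·E[r] = 0.166667, running G = 0.166667
t=1: π = [0.1944, 0.2639, 0.1667, 0.1667, 0.2083], E[r] = 0.0833, γ^t·E[r] = 0.066667, running G = 0.233333
t=2: π = [0.1817, 0.2546, 0.1563, 0.1597, 0.2477], E[r] = 0.0324, γ^t·E[r] = 0.020741, running G = 0.254074
t=3: π = [0.1766, 0.2641, 0.1610, 0.1551, 0.2432], E[r] = 0.0365, γ^t·E[r] = 0.018667, running G = 0.272741
t=4: π = [0.1753, 0.2654, 0.1606, 0.1538, 0.2449], E[r] = 0.0352, γ^t·E[r] = 0.014433, running G = 0.287174
t=5: π = [0.1749, 0.2662, 0.1609, 0.1534, 0.2446], E[r] = 0.0357, γ^t·E[r] = 0.011689, running G = 0.298863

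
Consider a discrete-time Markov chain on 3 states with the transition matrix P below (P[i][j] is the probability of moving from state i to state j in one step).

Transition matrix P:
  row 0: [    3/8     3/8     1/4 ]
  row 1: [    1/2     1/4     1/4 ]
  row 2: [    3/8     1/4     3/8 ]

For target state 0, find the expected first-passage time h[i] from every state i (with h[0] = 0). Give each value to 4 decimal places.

First-step conditioning: h[0] = 0; for i ≠ 0, h[i] = 1 + Σ_k P[i][k]·h[k].
  h[1] = 1 + 1/4·h[1] + 1/4·h[2]
  h[2] = 1 + 1/4·h[1] + 3/8·h[2]
Solving the 2×2 linear system over states ≠ 0 gives exactly h = [0, 28/13, 32/13] (h[0] = 0 is the target).

h = [0.0000, 2.1538, 2.4615]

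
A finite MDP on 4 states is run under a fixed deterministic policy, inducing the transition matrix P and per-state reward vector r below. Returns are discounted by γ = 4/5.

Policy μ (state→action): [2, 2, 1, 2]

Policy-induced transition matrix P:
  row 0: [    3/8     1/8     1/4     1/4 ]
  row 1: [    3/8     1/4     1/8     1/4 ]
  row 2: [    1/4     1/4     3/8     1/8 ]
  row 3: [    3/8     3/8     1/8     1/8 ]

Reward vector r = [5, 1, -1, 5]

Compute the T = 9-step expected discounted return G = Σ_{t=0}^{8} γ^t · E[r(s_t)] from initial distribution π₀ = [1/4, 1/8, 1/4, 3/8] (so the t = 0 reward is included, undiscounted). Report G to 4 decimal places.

t=0: π = [0.2500, 0.1250, 0.2500, 0.3750], E[r] = 3.0000, γ^t·E[r] = 3.000000, running G = 3.000000
t=1: π = [0.3438, 0.2656, 0.2188, 0.1719], E[r] = 2.6250, γ^t·E[r] = 2.100000, running G = 5.100000
t=2: π = [0.3477, 0.2285, 0.2227, 0.2012], E[r] = 2.7500, γ^t·E[r] = 1.760000, running G = 6.860000
t=3: π = [0.3472, 0.2317, 0.2241, 0.1970], E[r] = 2.7285, γ^t·E[r] = 1.397000, running G = 8.257000
t=4: π = [0.3470, 0.2312, 0.2244, 0.1974], E[r] = 2.7285, γ^t·E[r] = 1.117600, running G = 9.374600
t=5: π = [0.3469, 0.2313, 0.2245, 0.1973], E[r] = 2.7279, γ^t·E[r] = 0.893890, running G = 10.268490
t=6: π = [0.3469, 0.2313, 0.2245, 0.1973], E[r] = 2.7279, γ^t·E[r] = 0.715104, running G = 10.983594
t=7: π = [0.3469, 0.2313, 0.2245, 0.1973], E[r] = 2.7279, γ^t·E[r] = 0.572081, running G = 11.555675
t=8: π = [0.3469, 0.2313, 0.2245, 0.1973], E[r] = 2.7279, γ^t·E[r] = 0.457664, running G = 12.013339

G = 12.0133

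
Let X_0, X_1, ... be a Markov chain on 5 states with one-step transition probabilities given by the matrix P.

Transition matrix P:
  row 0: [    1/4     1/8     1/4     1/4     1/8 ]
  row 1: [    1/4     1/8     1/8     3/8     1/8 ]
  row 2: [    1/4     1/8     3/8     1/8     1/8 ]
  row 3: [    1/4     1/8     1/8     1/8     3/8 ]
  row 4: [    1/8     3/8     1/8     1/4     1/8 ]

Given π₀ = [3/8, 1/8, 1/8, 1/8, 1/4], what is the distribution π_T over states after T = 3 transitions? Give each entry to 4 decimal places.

t=0: π = [0.3750, 0.1250, 0.1250, 0.1250, 0.2500]
t=1: π = [0.2188, 0.1875, 0.2031, 0.2344, 0.1563]
t=2: π = [0.2305, 0.1641, 0.2031, 0.2188, 0.1836]
t=3: π = [0.2271, 0.1709, 0.2046, 0.2178, 0.1797]

π = [0.2271, 0.1709, 0.2046, 0.2178, 0.1797]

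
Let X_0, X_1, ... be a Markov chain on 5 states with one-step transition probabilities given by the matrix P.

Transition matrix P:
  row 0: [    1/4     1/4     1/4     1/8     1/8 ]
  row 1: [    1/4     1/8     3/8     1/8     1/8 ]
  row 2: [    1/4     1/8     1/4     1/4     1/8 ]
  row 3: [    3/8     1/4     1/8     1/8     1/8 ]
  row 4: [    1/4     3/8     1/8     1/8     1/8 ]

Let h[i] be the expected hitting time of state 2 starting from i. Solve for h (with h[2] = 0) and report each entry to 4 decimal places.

First-step conditioning: h[2] = 0; for i ≠ 2, h[i] = 1 + Σ_k P[i][k]·h[k].
  h[0] = 1 + 1/4·h[0] + 1/4·h[1] + 1/8·h[3] + 1/8·h[4]
  h[1] = 1 + 1/4·h[0] + 1/8·h[1] + 1/8·h[3] + 1/8·h[4]
  h[3] = 1 + 3/8·h[0] + 1/4·h[1] + 1/8·h[3] + 1/8·h[4]
  h[4] = 1 + 1/4·h[0] + 3/8·h[1] + 1/8·h[3] + 1/8·h[4]
Solving the 4×4 linear system over states ≠ 2 gives exactly h = [576/143, 512/143, 0, 648/143, 640/143] (h[2] = 0 is the target).

h = [4.0280, 3.5804, 0.0000, 4.5315, 4.4755]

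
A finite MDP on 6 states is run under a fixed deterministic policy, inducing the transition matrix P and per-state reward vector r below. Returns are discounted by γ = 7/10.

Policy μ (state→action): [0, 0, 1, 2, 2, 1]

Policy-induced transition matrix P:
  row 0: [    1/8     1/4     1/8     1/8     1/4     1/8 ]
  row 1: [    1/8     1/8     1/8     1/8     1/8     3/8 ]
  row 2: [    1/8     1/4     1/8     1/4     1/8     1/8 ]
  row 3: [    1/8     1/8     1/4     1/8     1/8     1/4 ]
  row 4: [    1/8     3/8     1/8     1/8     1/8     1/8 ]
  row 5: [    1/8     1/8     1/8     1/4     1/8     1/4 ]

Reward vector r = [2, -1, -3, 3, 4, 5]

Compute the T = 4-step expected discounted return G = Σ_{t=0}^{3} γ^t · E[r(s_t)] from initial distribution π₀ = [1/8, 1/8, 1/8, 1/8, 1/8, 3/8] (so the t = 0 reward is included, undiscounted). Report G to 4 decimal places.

t=0: π = [0.1250, 0.1250, 0.1250, 0.1250, 0.1250, 0.3750], E[r] = 2.5000, γ^t·E[r] = 2.500000, running G = 2.500000
t=1: π = [0.1250, 0.1875, 0.1406, 0.1875, 0.1406, 0.2188], E[r] = 1.8594, γ^t·E[r] = 1.301563, running G = 3.801563
t=2: π = [0.1250, 0.1934, 0.1484, 0.1699, 0.1406, 0.2227], E[r] = 1.7969, γ^t·E[r] = 0.880469, running G = 4.682031
t=3: π = [0.1250, 0.1943, 0.1462, 0.1714, 0.1406, 0.2224], E[r] = 1.8057, γ^t·E[r] = 0.619343, running G = 5.301374

G = 5.3014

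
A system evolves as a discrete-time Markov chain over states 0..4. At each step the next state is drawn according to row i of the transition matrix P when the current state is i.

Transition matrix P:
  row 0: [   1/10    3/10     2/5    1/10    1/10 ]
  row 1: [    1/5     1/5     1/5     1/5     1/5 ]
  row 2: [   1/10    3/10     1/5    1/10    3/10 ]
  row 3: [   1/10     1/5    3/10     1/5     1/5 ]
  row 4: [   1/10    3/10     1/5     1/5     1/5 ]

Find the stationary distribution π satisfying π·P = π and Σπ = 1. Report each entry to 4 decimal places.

π = [0.1258, 0.2579, 0.2415, 0.1633, 0.2116]

Balance equations π_j = Σ_i π_i·P[i][j]:
  π_0 = 1/10·π_0 + 1/5·π_1 + 1/10·π_2 + 1/10·π_3 + 1/10·π_4
  π_1 = 3/10·π_0 + 1/5·π_1 + 3/10·π_2 + 1/5·π_3 + 3/10·π_4
  π_2 = 2/5·π_0 + 1/5·π_1 + 1/5·π_2 + 3/10·π_3 + 1/5·π_4
  π_3 = 1/10·π_0 + 1/5·π_1 + 1/10·π_2 + 1/5·π_3 + 1/5·π_4
  normalize: π_0 + π_1 + π_2 + π_3 + π_4 = 1
Solving the linear system gives exactly π = [698/5549, 1431/5549, 1340/5549, 906/5549, 1174/5549].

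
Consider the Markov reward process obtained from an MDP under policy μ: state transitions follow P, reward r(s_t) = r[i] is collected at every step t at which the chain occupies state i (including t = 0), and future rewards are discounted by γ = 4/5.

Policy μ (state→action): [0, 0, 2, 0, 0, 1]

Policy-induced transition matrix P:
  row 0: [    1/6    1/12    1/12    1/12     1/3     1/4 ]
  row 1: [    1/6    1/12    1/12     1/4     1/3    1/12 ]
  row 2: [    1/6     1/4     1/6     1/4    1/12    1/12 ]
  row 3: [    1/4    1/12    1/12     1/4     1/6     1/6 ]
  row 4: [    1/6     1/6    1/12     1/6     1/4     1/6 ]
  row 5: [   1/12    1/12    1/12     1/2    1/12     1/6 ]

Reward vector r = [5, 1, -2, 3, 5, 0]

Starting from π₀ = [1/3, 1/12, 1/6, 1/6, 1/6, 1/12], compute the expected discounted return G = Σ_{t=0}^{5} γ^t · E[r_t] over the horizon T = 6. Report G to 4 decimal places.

t=0: π = [0.3333, 0.0833, 0.1667, 0.1667, 0.1667, 0.0833], E[r] = 2.7500, γ^t·E[r] = 2.750000, running G = 2.750000
t=1: π = [0.1736, 0.1250, 0.0972, 0.2014, 0.2292, 0.1736], E[r] = 2.5486, γ^t·E[r] = 2.038889, running G = 4.788889
t=2: π = [0.1690, 0.1186, 0.0914, 0.2454, 0.2130, 0.1626], E[r] = 2.5816, γ^t·E[r] = 1.652222, running G = 6.441111
t=3: π = [0.1736, 0.1163, 0.0910, 0.2447, 0.2112, 0.1632], E[r] = 2.5924, γ^t·E[r] = 1.327284, running G = 7.768395
t=4: π = [0.1735, 0.1161, 0.0909, 0.2443, 0.2114, 0.1639], E[r] = 2.5914, γ^t·E[r] = 1.061434, running G = 8.829829
t=5: π = [0.1734, 0.1161, 0.0909, 0.2444, 0.2113, 0.1639], E[r] = 2.5910, γ^t·E[r] = 0.849017, running G = 9.678846

G = 9.6788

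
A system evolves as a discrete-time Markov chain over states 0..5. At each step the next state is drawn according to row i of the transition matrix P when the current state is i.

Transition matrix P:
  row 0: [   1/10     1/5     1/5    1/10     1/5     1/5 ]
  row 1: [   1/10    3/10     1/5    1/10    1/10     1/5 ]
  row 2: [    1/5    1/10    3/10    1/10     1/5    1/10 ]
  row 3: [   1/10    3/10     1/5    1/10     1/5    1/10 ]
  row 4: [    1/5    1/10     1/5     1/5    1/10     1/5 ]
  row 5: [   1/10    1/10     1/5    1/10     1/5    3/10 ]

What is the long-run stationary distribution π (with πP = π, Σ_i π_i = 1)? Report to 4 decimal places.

π = [0.1388, 0.1715, 0.2222, 0.1166, 0.1662, 0.1846]

Balance equations π_j = Σ_i π_i·P[i][j]:
  π_0 = 1/10·π_0 + 1/10·π_1 + 1/5·π_2 + 1/10·π_3 + 1/5·π_4 + 1/10·π_5
  π_1 = 1/5·π_0 + 3/10·π_1 + 1/10·π_2 + 3/10·π_3 + 1/10·π_4 + 1/10·π_5
  π_2 = 1/5·π_0 + 1/5·π_1 + 3/10·π_2 + 1/5·π_3 + 1/5·π_4 + 1/5·π_5
  π_3 = 1/10·π_0 + 1/10·π_1 + 1/10·π_2 + 1/10·π_3 + 1/5·π_4 + 1/10·π_5
  π_4 = 1/5·π_0 + 1/10·π_1 + 1/5·π_2 + 1/5·π_3 + 1/10·π_4 + 1/5·π_5
  normalize: π_0 + π_1 + π_2 + π_3 + π_4 + π_5 = 1
Solving the linear system gives exactly π = [613/4415, 1363/7947, 2/9, 4634/39735, 1321/7947, 7334/39735].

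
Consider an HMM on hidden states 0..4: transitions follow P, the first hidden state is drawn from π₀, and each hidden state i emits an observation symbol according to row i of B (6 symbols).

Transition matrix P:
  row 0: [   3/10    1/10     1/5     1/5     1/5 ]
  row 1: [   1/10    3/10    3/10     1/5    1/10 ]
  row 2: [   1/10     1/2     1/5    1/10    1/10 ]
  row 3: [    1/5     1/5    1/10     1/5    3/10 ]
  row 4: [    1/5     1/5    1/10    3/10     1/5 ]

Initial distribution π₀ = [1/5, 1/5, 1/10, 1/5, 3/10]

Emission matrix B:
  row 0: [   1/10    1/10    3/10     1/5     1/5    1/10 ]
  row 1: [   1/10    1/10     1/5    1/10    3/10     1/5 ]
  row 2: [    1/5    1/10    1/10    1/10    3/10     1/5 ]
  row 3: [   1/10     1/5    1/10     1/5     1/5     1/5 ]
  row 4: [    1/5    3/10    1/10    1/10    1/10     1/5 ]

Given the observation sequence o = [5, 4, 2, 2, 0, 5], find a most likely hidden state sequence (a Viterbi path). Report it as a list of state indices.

t=0: δ = [2.000e-02, 4.000e-02, 2.000e-02, 4.000e-02, 6.000e-02]  (obs o_0=5)
t=1: δ = [2.400e-03, 3.600e-03, 3.600e-03, 3.600e-03, 1.200e-03]  ψ = [4, 1, 1, 4, 3]  (obs o_1=4)
t=2: δ = [2.160e-04, 3.600e-04, 1.080e-04, 7.200e-05, 1.080e-04]  ψ = [0, 2, 1, 1, 3]  (obs o_2=2)
t=3: δ = [1.944e-05, 2.160e-05, 1.080e-05, 7.200e-06, 4.320e-06]  ψ = [0, 1, 1, 1, 0]  (obs o_3=2)
t=4: δ = [5.832e-07, 6.480e-07, 1.296e-06, 4.320e-07, 7.776e-07]  ψ = [0, 1, 1, 1, 0]  (obs o_4=0)
t=5: δ = [1.750e-08, 1.296e-07, 5.184e-08, 4.666e-08, 3.110e-08]  ψ = [0, 2, 2, 4, 4]  (obs o_5=5)
backtrack: best end state = 1; path = [1, 2, 1, 1, 2, 1]

path = [1, 2, 1, 1, 2, 1]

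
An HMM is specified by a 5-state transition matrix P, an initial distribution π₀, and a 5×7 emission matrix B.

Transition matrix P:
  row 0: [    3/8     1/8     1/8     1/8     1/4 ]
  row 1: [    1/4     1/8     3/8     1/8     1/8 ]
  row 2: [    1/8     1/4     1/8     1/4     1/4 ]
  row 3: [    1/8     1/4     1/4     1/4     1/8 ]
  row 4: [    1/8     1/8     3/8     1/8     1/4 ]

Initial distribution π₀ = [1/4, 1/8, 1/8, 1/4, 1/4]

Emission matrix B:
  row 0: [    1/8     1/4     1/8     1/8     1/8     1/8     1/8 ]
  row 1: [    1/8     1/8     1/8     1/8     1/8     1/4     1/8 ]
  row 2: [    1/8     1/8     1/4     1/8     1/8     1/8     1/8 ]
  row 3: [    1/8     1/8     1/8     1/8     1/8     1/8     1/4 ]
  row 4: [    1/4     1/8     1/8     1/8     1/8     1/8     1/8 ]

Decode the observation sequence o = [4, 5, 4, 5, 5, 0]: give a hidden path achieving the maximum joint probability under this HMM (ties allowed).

path = [3, 1, 2, 1, 2, 4]

t=0: δ = [3.125e-02, 1.562e-02, 1.562e-02, 3.125e-02, 3.125e-02]  (obs o_0=4)
t=1: δ = [1.465e-03, 1.953e-03, 1.465e-03, 9.766e-04, 9.766e-04]  ψ = [0, 3, 4, 3, 0]  (obs o_1=5)
t=2: δ = [6.866e-05, 4.578e-05, 9.155e-05, 4.578e-05, 4.578e-05]  ψ = [0, 2, 1, 2, 0]  (obs o_2=4)
t=3: δ = [3.219e-06, 5.722e-06, 2.146e-06, 2.861e-06, 2.861e-06]  ψ = [0, 2, 1, 2, 2]  (obs o_3=5)
t=4: δ = [1.788e-07, 1.788e-07, 2.682e-07, 8.941e-08, 1.006e-07]  ψ = [1, 1, 1, 1, 0]  (obs o_4=5)
t=5: δ = [8.382e-09, 8.382e-09, 8.382e-09, 8.382e-09, 1.676e-08]  ψ = [0, 2, 1, 2, 2]  (obs o_5=0)
backtrack: best end state = 4; path = [3, 1, 2, 1, 2, 4]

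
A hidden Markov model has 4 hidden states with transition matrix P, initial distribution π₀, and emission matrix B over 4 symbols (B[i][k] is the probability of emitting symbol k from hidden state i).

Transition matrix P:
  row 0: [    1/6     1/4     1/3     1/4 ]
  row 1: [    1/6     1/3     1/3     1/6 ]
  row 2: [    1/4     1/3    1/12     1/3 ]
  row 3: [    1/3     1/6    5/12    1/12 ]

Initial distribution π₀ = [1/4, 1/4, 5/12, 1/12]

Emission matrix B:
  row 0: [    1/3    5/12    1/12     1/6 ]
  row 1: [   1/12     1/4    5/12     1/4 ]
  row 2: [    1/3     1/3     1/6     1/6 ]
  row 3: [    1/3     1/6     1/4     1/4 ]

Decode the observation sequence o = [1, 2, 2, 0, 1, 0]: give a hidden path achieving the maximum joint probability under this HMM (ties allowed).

path = [2, 1, 1, 2, 0, 2]

t=0: δ = [1.042e-01, 6.250e-02, 1.389e-01, 1.389e-02]  (obs o_0=1)
t=1: δ = [2.894e-03, 1.929e-02, 5.787e-03, 1.157e-02]  ψ = [2, 2, 0, 2]  (obs o_1=2)
t=2: δ = [3.215e-04, 2.679e-03, 1.072e-03, 8.038e-04]  ψ = [3, 1, 1, 1]  (obs o_2=2)
t=3: δ = [1.488e-04, 7.442e-05, 2.977e-04, 1.488e-04]  ψ = [1, 1, 1, 1]  (obs o_3=0)
t=4: δ = [3.101e-05, 2.481e-05, 2.067e-05, 1.654e-05]  ψ = [2, 2, 3, 2]  (obs o_4=1)
t=5: δ = [1.838e-06, 6.891e-07, 3.445e-06, 2.584e-06]  ψ = [3, 1, 0, 0]  (obs o_5=0)
backtrack: best end state = 2; path = [2, 1, 1, 2, 0, 2]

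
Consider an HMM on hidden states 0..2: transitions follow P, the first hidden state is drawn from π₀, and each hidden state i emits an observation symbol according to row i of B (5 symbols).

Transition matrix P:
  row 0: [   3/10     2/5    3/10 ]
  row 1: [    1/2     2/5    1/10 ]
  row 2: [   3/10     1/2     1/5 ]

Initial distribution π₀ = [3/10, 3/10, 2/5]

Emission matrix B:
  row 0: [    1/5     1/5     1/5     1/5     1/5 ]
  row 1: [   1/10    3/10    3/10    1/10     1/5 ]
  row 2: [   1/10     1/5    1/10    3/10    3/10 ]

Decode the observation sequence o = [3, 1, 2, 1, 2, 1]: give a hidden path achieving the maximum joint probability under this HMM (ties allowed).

t=0: δ = [6.000e-02, 3.000e-02, 1.200e-01]  (obs o_0=3)
t=1: δ = [7.200e-03, 1.800e-02, 4.800e-03]  ψ = [2, 2, 2]  (obs o_1=1)
t=2: δ = [1.800e-03, 2.160e-03, 2.160e-04]  ψ = [1, 1, 0]  (obs o_2=2)
t=3: δ = [2.160e-04, 2.592e-04, 1.080e-04]  ψ = [1, 1, 0]  (obs o_3=1)
t=4: δ = [2.592e-05, 3.110e-05, 6.480e-06]  ψ = [1, 1, 0]  (obs o_4=2)
t=5: δ = [3.110e-06, 3.732e-06, 1.555e-06]  ψ = [1, 1, 0]  (obs o_5=1)
backtrack: best end state = 1; path = [2, 1, 1, 1, 1, 1]

path = [2, 1, 1, 1, 1, 1]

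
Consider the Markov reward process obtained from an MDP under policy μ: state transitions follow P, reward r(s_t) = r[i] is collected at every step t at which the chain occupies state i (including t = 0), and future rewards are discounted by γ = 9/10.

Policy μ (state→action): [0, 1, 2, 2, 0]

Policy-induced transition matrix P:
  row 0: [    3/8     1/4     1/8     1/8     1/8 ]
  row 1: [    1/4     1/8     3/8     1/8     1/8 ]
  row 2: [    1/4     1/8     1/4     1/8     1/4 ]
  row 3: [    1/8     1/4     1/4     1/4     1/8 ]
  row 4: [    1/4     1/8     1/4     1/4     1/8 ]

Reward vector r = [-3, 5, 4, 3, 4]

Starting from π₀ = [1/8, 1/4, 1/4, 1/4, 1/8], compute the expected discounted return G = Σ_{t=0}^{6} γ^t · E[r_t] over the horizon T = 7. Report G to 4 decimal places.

t=0: π = [0.1250, 0.2500, 0.2500, 0.2500, 0.1250], E[r] = 3.1250, γ^t·E[r] = 3.125000, running G = 3.125000
t=1: π = [0.2344, 0.1719, 0.2656, 0.1719, 0.1563], E[r] = 2.3594, γ^t·E[r] = 2.123438, running G = 5.248438
t=2: π = [0.2578, 0.1758, 0.2422, 0.1660, 0.1582], E[r] = 2.2051, γ^t·E[r] = 1.786113, running G = 7.034551
t=3: π = [0.2615, 0.1780, 0.2397, 0.1655, 0.1553], E[r] = 2.1821, γ^t·E[r] = 1.590772, running G = 8.625323
t=4: π = [0.2620, 0.1784, 0.2396, 0.1651, 0.1550], E[r] = 2.1793, γ^t·E[r] = 1.429853, running G = 10.055175
t=5: π = [0.2621, 0.1784, 0.2395, 0.1650, 0.1549], E[r] = 2.1786, γ^t·E[r] = 1.286439, running G = 11.341615
t=6: π = [0.2621, 0.1784, 0.2395, 0.1650, 0.1549], E[r] = 2.1784, γ^t·E[r] = 1.157707, running G = 12.499322

G = 12.4993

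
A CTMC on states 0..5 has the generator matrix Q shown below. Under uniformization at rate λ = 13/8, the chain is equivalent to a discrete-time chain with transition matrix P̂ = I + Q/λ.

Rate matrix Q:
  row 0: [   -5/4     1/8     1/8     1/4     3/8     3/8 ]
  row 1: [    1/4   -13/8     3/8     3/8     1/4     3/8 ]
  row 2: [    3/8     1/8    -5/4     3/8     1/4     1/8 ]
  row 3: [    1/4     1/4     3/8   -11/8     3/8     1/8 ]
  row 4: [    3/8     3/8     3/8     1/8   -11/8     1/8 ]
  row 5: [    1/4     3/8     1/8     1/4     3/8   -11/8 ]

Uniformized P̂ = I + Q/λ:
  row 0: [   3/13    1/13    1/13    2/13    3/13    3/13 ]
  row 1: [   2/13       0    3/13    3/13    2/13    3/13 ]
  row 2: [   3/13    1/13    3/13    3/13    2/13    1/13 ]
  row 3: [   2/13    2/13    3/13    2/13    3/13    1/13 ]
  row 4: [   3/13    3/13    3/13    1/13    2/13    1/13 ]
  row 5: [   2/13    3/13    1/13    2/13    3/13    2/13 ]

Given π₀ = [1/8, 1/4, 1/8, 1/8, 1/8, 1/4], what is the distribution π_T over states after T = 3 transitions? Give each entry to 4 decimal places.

t=0: π = [0.1250, 0.2500, 0.1250, 0.1250, 0.1250, 0.2500]
t=1: π = [0.1827, 0.1250, 0.1731, 0.1731, 0.1923, 0.1538]
t=2: π = [0.1960, 0.1339, 0.1790, 0.1620, 0.1930, 0.1361]
t=3: π = [0.1975, 0.1297, 0.1797, 0.1631, 0.1919, 0.1381]

π = [0.1975, 0.1297, 0.1797, 0.1631, 0.1919, 0.1381]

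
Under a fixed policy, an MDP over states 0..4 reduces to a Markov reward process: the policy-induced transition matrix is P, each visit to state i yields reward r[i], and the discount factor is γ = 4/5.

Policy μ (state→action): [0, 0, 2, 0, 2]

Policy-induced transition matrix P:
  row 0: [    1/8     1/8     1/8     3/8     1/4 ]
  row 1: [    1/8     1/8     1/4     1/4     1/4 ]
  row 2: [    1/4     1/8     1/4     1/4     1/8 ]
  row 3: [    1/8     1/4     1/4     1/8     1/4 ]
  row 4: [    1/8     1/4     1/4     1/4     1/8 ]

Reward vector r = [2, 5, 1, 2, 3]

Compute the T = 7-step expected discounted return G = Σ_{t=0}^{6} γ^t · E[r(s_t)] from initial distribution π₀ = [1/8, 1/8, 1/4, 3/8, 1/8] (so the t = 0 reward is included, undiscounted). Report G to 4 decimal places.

G = 9.6592

t=0: π = [0.1250, 0.1250, 0.2500, 0.3750, 0.1250], E[r] = 2.2500, γ^t·E[r] = 2.250000, running G = 2.250000
t=1: π = [0.1563, 0.1875, 0.2344, 0.2188, 0.2031], E[r] = 2.5313, γ^t·E[r] = 2.025000, running G = 4.275000
t=2: π = [0.1543, 0.1777, 0.2305, 0.2422, 0.1953], E[r] = 2.4980, γ^t·E[r] = 1.598750, running G = 5.873750
t=3: π = [0.1538, 0.1797, 0.2307, 0.2390, 0.1968], E[r] = 2.5051, γ^t·E[r] = 1.282625, running G = 7.156375
t=4: π = [0.1538, 0.1795, 0.2308, 0.2393, 0.1966], E[r] = 2.5042, γ^t·E[r] = 1.025725, running G = 8.182100
t=5: π = [0.1538, 0.1795, 0.2308, 0.2393, 0.1966], E[r] = 2.5043, γ^t·E[r] = 0.820603, running G = 9.002703
t=6: π = [0.1538, 0.1795, 0.2308, 0.2393, 0.1966], E[r] = 2.5043, γ^t·E[r] = 0.656480, running G = 9.659182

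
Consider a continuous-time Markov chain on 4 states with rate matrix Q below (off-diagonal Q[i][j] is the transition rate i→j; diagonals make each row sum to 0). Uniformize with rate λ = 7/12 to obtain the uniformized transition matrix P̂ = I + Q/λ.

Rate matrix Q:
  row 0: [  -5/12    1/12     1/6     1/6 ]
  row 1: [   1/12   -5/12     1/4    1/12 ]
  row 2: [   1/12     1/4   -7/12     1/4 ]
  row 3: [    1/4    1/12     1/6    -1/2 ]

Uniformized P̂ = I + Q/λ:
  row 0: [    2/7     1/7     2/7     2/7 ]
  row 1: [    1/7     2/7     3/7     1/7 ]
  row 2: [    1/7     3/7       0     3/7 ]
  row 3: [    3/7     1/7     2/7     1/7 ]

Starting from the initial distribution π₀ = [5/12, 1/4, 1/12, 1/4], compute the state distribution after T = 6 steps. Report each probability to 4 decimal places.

π = [0.2498, 0.2502, 0.2497, 0.2503]

t=0: π = [0.4167, 0.2500, 0.0833, 0.2500]
t=1: π = [0.2738, 0.2024, 0.2976, 0.2262]
t=2: π = [0.2466, 0.2568, 0.2296, 0.2670]
t=3: π = [0.2544, 0.2451, 0.2568, 0.2437]
t=4: π = [0.2488, 0.2512, 0.2474, 0.2526]
t=5: π = [0.2506, 0.2494, 0.2509, 0.2491]
t=6: π = [0.2498, 0.2502, 0.2497, 0.2503]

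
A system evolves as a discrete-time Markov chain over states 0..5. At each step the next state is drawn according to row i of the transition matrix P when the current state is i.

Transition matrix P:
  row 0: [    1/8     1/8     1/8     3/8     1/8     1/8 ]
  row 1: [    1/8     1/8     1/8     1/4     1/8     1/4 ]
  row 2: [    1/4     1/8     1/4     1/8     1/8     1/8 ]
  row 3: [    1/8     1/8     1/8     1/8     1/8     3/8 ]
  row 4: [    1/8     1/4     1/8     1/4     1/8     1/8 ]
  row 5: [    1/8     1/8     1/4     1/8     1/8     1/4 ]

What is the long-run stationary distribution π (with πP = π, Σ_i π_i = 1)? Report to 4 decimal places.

π = [0.1468, 0.1406, 0.1741, 0.1949, 0.1250, 0.2186]

Balance equations π_j = Σ_i π_i·P[i][j]:
  π_0 = 1/8·π_0 + 1/8·π_1 + 1/4·π_2 + 1/8·π_3 + 1/8·π_4 + 1/8·π_5
  π_1 = 1/8·π_0 + 1/8·π_1 + 1/8·π_2 + 1/8·π_3 + 1/4·π_4 + 1/8·π_5
  π_2 = 1/8·π_0 + 1/8·π_1 + 1/4·π_2 + 1/8·π_3 + 1/8·π_4 + 1/4·π_5
  π_3 = 3/8·π_0 + 1/4·π_1 + 1/8·π_2 + 1/8·π_3 + 1/4·π_4 + 1/8·π_5
  π_4 = 1/8·π_0 + 1/8·π_1 + 1/8·π_2 + 1/8·π_3 + 1/8·π_4 + 1/8·π_5
  normalize: π_0 + π_1 + π_2 + π_3 + π_4 + π_5 = 1
Solving the linear system gives exactly π = [4903/33408, 9/64, 727/4176, 6511/33408, 1/8, 913/4176].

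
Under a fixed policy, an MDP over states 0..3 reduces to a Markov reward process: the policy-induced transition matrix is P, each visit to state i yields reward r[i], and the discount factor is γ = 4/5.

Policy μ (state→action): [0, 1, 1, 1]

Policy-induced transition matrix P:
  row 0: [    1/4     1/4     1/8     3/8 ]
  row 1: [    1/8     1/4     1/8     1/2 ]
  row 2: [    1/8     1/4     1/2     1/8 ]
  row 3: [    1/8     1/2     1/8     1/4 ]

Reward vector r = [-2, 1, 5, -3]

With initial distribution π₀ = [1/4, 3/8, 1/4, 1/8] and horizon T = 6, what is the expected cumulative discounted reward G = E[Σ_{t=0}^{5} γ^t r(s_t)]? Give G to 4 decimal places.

t=0: π = [0.2500, 0.3750, 0.2500, 0.1250], E[r] = 0.7500, γ^t·E[r] = 0.750000, running G = 0.750000
t=1: π = [0.1563, 0.2813, 0.2188, 0.3438], E[r] = 0.0313, γ^t·E[r] = 0.025000, running G = 0.775000
t=2: π = [0.1445, 0.3359, 0.2070, 0.3125], E[r] = 0.1445, γ^t·E[r] = 0.092500, running G = 0.867500
t=3: π = [0.1431, 0.3281, 0.2026, 0.3262], E[r] = 0.0767, γ^t·E[r] = 0.039250, running G = 0.906750
t=4: π = [0.1429, 0.3315, 0.2010, 0.3246], E[r] = 0.0770, γ^t·E[r] = 0.031525, running G = 0.938275
t=5: π = [0.1429, 0.3311, 0.2004, 0.3256], E[r] = 0.0704, γ^t·E[r] = 0.023073, running G = 0.961348

G = 0.9613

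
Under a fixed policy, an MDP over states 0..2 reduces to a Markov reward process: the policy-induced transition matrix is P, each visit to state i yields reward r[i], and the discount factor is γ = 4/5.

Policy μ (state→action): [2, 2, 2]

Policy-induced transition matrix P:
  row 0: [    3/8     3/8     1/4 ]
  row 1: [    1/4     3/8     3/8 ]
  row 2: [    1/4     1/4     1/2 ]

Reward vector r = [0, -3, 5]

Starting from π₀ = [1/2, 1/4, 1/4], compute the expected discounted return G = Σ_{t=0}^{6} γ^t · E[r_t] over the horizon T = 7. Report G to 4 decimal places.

t=0: π = [0.5000, 0.2500, 0.2500], E[r] = 0.5000, γ^t·E[r] = 0.500000, running G = 0.500000
t=1: π = [0.3125, 0.3438, 0.3438], E[r] = 0.6875, γ^t·E[r] = 0.550000, running G = 1.050000
t=2: π = [0.2891, 0.3320, 0.3789], E[r] = 0.8984, γ^t·E[r] = 0.575000, running G = 1.625000
t=3: π = [0.2861, 0.3276, 0.3862], E[r] = 0.9482, γ^t·E[r] = 0.485500, running G = 2.110500
t=4: π = [0.2858, 0.3267, 0.3875], E[r] = 0.9574, γ^t·E[r] = 0.392150, running G = 2.502650
t=5: π = [0.2857, 0.3266, 0.3877], E[r] = 0.9589, γ^t·E[r] = 0.314215, running G = 2.816865
t=6: π = [0.2857, 0.3265, 0.3877], E[r] = 0.9591, γ^t·E[r] = 0.251434, running G = 3.068299

G = 3.0683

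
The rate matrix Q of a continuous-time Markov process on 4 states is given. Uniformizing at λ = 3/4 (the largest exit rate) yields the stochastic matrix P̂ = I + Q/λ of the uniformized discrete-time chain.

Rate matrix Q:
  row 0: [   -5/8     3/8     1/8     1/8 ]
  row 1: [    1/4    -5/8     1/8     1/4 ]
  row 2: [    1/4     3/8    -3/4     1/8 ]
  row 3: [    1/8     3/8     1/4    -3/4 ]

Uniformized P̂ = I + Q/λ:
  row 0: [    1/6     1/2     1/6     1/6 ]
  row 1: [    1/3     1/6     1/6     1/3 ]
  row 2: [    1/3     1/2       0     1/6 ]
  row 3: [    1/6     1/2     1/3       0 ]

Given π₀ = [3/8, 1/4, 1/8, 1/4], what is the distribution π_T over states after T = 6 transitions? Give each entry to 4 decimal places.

π = [0.2578, 0.3748, 0.1708, 0.1966]

t=0: π = [0.3750, 0.2500, 0.1250, 0.2500]
t=1: π = [0.2292, 0.4167, 0.1875, 0.1667]
t=2: π = [0.2674, 0.3611, 0.1632, 0.2083]
t=3: π = [0.2541, 0.3796, 0.1742, 0.1921]
t=4: π = [0.2590, 0.3735, 0.1697, 0.1979]
t=5: π = [0.2572, 0.3755, 0.1714, 0.1959]
t=6: π = [0.2578, 0.3748, 0.1708, 0.1966]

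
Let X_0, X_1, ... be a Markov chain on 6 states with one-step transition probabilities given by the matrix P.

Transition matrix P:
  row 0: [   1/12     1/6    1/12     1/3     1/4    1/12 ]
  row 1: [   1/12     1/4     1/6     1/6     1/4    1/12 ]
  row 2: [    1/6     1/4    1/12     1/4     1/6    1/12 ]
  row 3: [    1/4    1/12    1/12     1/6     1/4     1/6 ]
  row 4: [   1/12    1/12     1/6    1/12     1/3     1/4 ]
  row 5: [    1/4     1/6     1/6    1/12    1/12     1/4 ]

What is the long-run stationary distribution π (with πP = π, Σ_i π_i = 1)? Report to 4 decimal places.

Balance equations π_j = Σ_i π_i·P[i][j]:
  π_0 = 1/12·π_0 + 1/12·π_1 + 1/6·π_2 + 1/4·π_3 + 1/12·π_4 + 1/4·π_5
  π_1 = 1/6·π_0 + 1/4·π_1 + 1/4·π_2 + 1/12·π_3 + 1/12·π_4 + 1/6·π_5
  π_2 = 1/12·π_0 + 1/6·π_1 + 1/12·π_2 + 1/12·π_3 + 1/6·π_4 + 1/6·π_5
  π_3 = 1/3·π_0 + 1/6·π_1 + 1/4·π_2 + 1/6·π_3 + 1/12·π_4 + 1/12·π_5
  π_4 = 1/4·π_0 + 1/4·π_1 + 1/6·π_2 + 1/4·π_3 + 1/3·π_4 + 1/12·π_5
  normalize: π_0 + π_1 + π_2 + π_3 + π_4 + π_5 = 1
Solving the linear system gives exactly π = [31654/211649, 33258/211649, 27367/211649, 35873/211649, 48954/211649, 34543/211649].

π = [0.1496, 0.1571, 0.1293, 0.1695, 0.2313, 0.1632]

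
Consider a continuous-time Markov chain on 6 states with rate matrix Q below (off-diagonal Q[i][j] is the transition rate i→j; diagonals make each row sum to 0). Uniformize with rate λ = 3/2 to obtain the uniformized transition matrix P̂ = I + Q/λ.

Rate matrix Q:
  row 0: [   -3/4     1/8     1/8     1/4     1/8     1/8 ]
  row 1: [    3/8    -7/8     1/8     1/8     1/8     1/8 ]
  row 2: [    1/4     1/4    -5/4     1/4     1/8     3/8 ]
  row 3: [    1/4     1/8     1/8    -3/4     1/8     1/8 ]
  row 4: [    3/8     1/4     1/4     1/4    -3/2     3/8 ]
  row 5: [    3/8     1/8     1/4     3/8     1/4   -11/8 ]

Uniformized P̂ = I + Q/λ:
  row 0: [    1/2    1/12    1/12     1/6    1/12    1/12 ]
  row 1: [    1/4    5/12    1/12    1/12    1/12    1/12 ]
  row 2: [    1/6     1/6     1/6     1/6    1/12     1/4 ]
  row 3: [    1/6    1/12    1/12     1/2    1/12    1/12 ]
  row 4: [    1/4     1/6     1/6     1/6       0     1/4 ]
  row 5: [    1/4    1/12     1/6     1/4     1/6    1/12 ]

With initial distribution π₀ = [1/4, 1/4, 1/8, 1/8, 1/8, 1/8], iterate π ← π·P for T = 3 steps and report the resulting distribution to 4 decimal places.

π = [0.2961, 0.1539, 0.1094, 0.2386, 0.0858, 0.1162]

t=0: π = [0.2500, 0.2500, 0.1250, 0.1250, 0.1250, 0.1250]
t=1: π = [0.2917, 0.1875, 0.1146, 0.1979, 0.0833, 0.1250]
t=2: π = [0.2969, 0.1623, 0.1102, 0.2274, 0.0868, 0.1163]
t=3: π = [0.2961, 0.1539, 0.1094, 0.2386, 0.0858, 0.1162]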